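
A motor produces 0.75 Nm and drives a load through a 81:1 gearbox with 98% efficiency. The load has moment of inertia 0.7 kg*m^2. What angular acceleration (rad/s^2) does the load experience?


tau_out = tau_motor * N * eta
= 0.75 * 81 * 0.98 = 59.535 Nm
alpha = tau_out / I = 59.535 / 0.7
= 85.05 rad/s^2


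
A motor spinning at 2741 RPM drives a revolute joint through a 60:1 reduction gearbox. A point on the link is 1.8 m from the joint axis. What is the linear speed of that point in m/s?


omega_motor = 2741 * 2*pi/60 = 287.0368 rad/s
omega_joint = omega_motor / 60 = 4.7839 rad/s
v = omega_joint * r = 4.7839 * 1.8
= 8.6111 m/s


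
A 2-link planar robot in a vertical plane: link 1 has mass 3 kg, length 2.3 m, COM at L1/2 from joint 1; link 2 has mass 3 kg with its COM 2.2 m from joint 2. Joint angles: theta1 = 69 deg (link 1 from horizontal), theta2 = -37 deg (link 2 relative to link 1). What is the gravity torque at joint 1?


Horizontal distance from joint 1 to link-1 COM:
  x_c1 = (L1/2)*cos(t1) = 1.15 * 0.3584 = 0.4121 m
Horizontal distance from joint 1 to link-2 COM:
  x_c2 = L1*cos(t1) + Lc2*cos(t1+t2)
       = 2.3*0.3584 + 2.2*0.848 = 2.69 m
tau1 = m1*g*x_c1 + m2*g*x_c2
     = 3*9.81*0.4121 + 3*9.81*2.69
     = 12.1288 + 79.1653
     = 91.2941 Nm


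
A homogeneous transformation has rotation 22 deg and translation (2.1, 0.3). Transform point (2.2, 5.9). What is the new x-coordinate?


x' = cos(theta)*px - sin(theta)*py + tx
= 0.9272*2.2 - 0.3746*5.9 + 2.1
= 1.9296


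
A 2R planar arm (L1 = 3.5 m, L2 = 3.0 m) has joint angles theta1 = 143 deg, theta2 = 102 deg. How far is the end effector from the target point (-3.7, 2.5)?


End effector via forward kinematics:
x = L1*cos(t1) + L2*cos(t1+t2) = -4.0631
y = L1*sin(t1) + L2*sin(t1+t2) = -0.6126
Distance to target:
d = sqrt((-3.7 - -4.0631)^2 + (2.5 - -0.6126)^2)
= sqrt(0.1318 + 9.6881)
= 3.1337 m


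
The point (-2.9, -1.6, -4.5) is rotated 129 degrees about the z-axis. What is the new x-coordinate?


Rotation about z-axis: x' = x*cos(theta) - y*sin(theta)
= -2.9 * -0.6293 - -1.6 * 0.7771
= 3.0685


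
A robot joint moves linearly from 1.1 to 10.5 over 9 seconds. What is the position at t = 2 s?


s = t/T = 2/9 = 0.2222
p(t) = p0 + (pf-p0)*s
= 1.1 + (10.5 - 1.1) * 0.2222
= 3.1889


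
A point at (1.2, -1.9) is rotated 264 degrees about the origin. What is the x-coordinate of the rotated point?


x' = x*cos(theta) - y*sin(theta)
cos(264 deg) = -0.1045, sin(264 deg) = -0.9945
x' = 1.2 * -0.1045 - -1.9 * -0.9945
= -0.1254 - 1.8896
= -2.015


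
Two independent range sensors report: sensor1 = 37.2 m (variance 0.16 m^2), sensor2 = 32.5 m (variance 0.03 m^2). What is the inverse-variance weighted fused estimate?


w1 = (1/var1) / (1/var1 + 1/var2)
   = 6.25 / (6.25 + 33.3333) = 0.1579
w2 = 1 - w1 = 0.8421
fused = w1*s1 + w2*s2 = 5.8737 + 27.3684
= 33.2421 m


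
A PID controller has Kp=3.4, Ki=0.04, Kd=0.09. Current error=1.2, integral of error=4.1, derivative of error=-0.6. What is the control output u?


u = Kp*e + Ki*int(e) + Kd*de/dt
= 3.4*1.2 + 0.04*4.1 + 0.09*(-0.6)
= 4.08 + 0.164 + -0.054
= 4.19


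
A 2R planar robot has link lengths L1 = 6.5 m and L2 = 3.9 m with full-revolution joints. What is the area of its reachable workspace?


r_max = L1 + L2 = 10.4 m
r_min = |L1 - L2| = 2.6 m
Area = pi*(r_max^2 - r_min^2)
= pi*(108.16 - 6.76)
= pi * 101.4
= 318.5575 m^2


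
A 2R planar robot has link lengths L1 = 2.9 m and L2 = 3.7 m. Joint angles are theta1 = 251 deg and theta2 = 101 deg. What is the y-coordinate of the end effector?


Convert angles to radians: theta1 = 4.3808, theta2 = 1.7628
y = L1*sin(theta1) + L2*sin(theta1+theta2)
y = -2.742 + -0.5149
y = -3.2569


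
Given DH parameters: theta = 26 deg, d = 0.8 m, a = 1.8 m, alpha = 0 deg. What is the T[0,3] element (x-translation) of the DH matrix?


T[0,3] = a * cos(theta)
= 1.8 * cos(26 deg)
= 1.8 * 0.8988
= 1.6178


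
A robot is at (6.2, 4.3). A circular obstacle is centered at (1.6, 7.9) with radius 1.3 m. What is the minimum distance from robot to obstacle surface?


center_dist = sqrt((6.2-1.6)^2 + (4.3-7.9)^2)
= sqrt(21.16 + 12.96)
= 5.8412
min_dist = center_dist - radius = 5.8412 - 1.3 = 4.5412 m


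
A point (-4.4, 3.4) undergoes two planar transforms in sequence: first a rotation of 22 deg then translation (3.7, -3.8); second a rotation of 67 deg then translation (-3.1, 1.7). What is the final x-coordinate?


After transform 1:
x1 = cos(22)*-4.4 - sin(22)*3.4 + 3.7 = -1.6533
y1 = sin(22)*-4.4 + cos(22)*3.4 + -3.8 = -2.2958
After transform 2:
x2 = cos(67)*-1.6533 - sin(67)*-2.2958 + -3.1
= -1.6326


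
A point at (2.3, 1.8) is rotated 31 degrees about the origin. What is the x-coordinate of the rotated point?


x' = x*cos(theta) - y*sin(theta)
cos(31 deg) = 0.8572, sin(31 deg) = 0.515
x' = 2.3 * 0.8572 - 1.8 * 0.515
= 1.9715 - 0.9271
= 1.0444


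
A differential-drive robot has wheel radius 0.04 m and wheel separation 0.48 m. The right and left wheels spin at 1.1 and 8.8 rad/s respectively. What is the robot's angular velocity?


vR = r*wR = 0.04*1.1 = 0.044 m/s
vL = r*wL = 0.04*8.8 = 0.352 m/s
v = (vR+vL)/2 = 0.198 m/s
omega = (vR-vL)/L = -0.6417 rad/s
angular velocity = -0.6417 rad/s


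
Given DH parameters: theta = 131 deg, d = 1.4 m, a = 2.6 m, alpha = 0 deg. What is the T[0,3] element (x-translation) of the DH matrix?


T[0,3] = a * cos(theta)
= 2.6 * cos(131 deg)
= 2.6 * -0.6561
= -1.7058


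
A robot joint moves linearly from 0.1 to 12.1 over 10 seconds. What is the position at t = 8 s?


s = t/T = 8/10 = 0.8
p(t) = p0 + (pf-p0)*s
= 0.1 + (12.1 - 0.1) * 0.8
= 9.7


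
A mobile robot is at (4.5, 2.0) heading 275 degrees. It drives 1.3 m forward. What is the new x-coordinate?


x_new = x0 + d*cos(theta)
= 4.5 + 1.3*cos(275)
= 4.5 + 0.1133
= 4.6133


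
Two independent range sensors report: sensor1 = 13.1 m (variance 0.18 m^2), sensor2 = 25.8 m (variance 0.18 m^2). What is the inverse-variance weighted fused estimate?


w1 = (1/var1) / (1/var1 + 1/var2)
   = 5.5556 / (5.5556 + 5.5556) = 0.5
w2 = 1 - w1 = 0.5
fused = w1*s1 + w2*s2 = 6.55 + 12.9
= 19.45 m


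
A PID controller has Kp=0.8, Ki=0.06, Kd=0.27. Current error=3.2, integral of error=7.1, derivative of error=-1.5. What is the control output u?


u = Kp*e + Ki*int(e) + Kd*de/dt
= 0.8*3.2 + 0.06*7.1 + 0.27*(-1.5)
= 2.56 + 0.426 + -0.405
= 2.581


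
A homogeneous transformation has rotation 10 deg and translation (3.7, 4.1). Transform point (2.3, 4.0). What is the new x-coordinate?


x' = cos(theta)*px - sin(theta)*py + tx
= 0.9848*2.3 - 0.1736*4.0 + 3.7
= 5.2705


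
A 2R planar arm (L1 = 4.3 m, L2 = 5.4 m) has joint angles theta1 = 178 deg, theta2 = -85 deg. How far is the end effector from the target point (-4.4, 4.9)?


End effector via forward kinematics:
x = L1*cos(t1) + L2*cos(t1+t2) = -4.58
y = L1*sin(t1) + L2*sin(t1+t2) = 5.5427
Distance to target:
d = sqrt((-4.4 - -4.58)^2 + (4.9 - 5.5427)^2)
= sqrt(0.0324 + 0.413)
= 0.6674 m


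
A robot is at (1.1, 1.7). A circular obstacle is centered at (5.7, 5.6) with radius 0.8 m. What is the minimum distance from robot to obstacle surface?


center_dist = sqrt((1.1-5.7)^2 + (1.7-5.6)^2)
= sqrt(21.16 + 15.21)
= 6.0308
min_dist = center_dist - radius = 6.0308 - 0.8 = 5.2308 m


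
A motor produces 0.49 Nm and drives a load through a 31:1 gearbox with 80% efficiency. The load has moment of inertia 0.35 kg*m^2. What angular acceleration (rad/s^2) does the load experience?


tau_out = tau_motor * N * eta
= 0.49 * 31 * 0.8 = 12.152 Nm
alpha = tau_out / I = 12.152 / 0.35
= 34.72 rad/s^2


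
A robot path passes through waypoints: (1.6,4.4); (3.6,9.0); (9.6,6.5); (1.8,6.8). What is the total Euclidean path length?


Segment lengths:
  seg1 = sqrt((2.0)^2 + (4.6)^2) = 5.016
  seg2 = sqrt((6.0)^2 + (-2.5)^2) = 6.5
  seg3 = sqrt((-7.8)^2 + (0.3)^2) = 7.8058
Total = 19.3217


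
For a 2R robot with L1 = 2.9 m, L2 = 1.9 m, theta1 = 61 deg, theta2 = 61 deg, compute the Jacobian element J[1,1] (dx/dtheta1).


J[1,1] = -L1*sin(t1) - L2*sin(t1+t2)
= -2.9*sin(61) - 1.9*sin(122)
= -4.1477


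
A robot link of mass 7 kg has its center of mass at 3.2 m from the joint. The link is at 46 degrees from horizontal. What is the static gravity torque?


tau = m*g*L*cos(angle)
= 7 * 9.81 * 3.2 * cos(46 deg)
= 7 * 9.81 * 3.2 * 0.6947
= 152.647 Nm


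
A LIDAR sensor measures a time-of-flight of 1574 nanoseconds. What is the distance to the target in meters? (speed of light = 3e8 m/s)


tof = 1574 ns = 1.574e-06 s
dist = c * tof / 2
= 3e8 * 1.574e-06 / 2
= 236.1 m


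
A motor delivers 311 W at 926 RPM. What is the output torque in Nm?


omega = 926 * 2*pi/60 = 96.9705 rad/s
tau = P / omega = 311 / 96.9705
= 3.2072 Nm


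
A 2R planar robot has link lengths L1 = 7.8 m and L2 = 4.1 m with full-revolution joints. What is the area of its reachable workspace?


r_max = L1 + L2 = 11.9 m
r_min = |L1 - L2| = 3.7 m
Area = pi*(r_max^2 - r_min^2)
= pi*(141.61 - 13.69)
= pi * 127.92
= 401.8725 m^2


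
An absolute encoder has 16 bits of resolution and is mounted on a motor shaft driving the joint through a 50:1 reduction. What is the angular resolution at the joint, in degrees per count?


counts = 2^16 = 65536
effective counts at joint = 65536 * 50 = 3276800
resolution = 360 / 3276800
= 1.0986e-04 deg/count


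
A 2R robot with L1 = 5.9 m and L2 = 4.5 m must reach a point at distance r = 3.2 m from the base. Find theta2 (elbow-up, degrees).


cos(theta2) = (r^2 - L1^2 - L2^2) / (2*L1*L2)
cos(theta2) = (10.24 - 34.81 - 20.25) / 53.1
cos(theta2) = -0.844068
theta2 = 147.5722 degrees


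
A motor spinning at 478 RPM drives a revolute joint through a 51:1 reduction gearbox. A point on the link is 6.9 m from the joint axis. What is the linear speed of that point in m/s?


omega_motor = 478 * 2*pi/60 = 50.056 rad/s
omega_joint = omega_motor / 51 = 0.9815 rad/s
v = omega_joint * r = 0.9815 * 6.9
= 6.7723 m/s


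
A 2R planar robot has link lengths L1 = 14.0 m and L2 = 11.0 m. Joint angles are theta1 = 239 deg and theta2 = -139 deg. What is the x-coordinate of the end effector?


Convert angles to radians: theta1 = 4.1713, theta2 = -2.426
x = L1*cos(theta1) + L2*cos(theta1+theta2)
x = -7.2105 + -1.9101
x = -9.1207


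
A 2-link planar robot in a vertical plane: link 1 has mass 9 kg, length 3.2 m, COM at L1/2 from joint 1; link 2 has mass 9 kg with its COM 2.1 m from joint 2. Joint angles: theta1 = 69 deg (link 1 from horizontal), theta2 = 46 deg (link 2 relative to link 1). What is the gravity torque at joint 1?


Horizontal distance from joint 1 to link-1 COM:
  x_c1 = (L1/2)*cos(t1) = 1.6 * 0.3584 = 0.5734 m
Horizontal distance from joint 1 to link-2 COM:
  x_c2 = L1*cos(t1) + Lc2*cos(t1+t2)
       = 3.2*0.3584 + 2.1*-0.4226 = 0.2593 m
tau1 = m1*g*x_c1 + m2*g*x_c2
     = 9*9.81*0.5734 + 9*9.81*0.2593
     = 50.6245 + 22.8918
     = 73.5162 Nm


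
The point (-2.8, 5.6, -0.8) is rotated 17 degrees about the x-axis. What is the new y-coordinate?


Rotation about x-axis: y' = y*cos(theta) - z*sin(theta)
= 5.6 * 0.9563 - -0.8 * 0.2924
= 5.5892


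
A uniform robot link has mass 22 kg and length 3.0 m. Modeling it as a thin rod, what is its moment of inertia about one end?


I = (1/3) * m * L^2
= (1/3) * 22 * 3.0^2
= 0.333333 * 22 * 9.0
= 66.0 kg*m^2


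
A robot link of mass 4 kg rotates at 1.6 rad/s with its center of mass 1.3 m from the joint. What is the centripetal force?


F = m * omega^2 * r
= 4 * 1.6^2 * 1.3
= 4 * 2.56 * 1.3
= 13.312 N


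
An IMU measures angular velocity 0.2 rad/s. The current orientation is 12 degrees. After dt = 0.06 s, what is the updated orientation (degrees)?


delta_theta = w * dt = 0.2 * 0.06 = 0.012 rad
= 0.6875 deg
theta_new = 12 + 0.6875 = 12.6875 deg


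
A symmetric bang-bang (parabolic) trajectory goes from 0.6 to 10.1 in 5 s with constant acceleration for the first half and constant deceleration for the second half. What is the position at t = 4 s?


Symmetric rest-to-rest: each phase covers (pf-p0)/2 in time T/2. 0.5*a*(T/2)^2 = (pf-p0)/2 => a = 4*(pf-p0)/T^2
a = 4*(10.1-0.6)/5^2 = 1.52
t = 4 is in the deceleration phase (t > T/2).
p = pf - 0.5*a*(T-t)^2 = 10.1 - 0.5*1.52*1^2
= 9.34


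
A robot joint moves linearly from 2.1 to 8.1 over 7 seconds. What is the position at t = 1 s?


s = t/T = 1/7 = 0.1429
p(t) = p0 + (pf-p0)*s
= 2.1 + (8.1 - 2.1) * 0.1429
= 2.9571


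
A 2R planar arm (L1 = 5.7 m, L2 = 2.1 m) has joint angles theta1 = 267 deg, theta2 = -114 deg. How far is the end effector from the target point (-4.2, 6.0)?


End effector via forward kinematics:
x = L1*cos(t1) + L2*cos(t1+t2) = -2.1694
y = L1*sin(t1) + L2*sin(t1+t2) = -4.7388
Distance to target:
d = sqrt((-4.2 - -2.1694)^2 + (6.0 - -4.7388)^2)
= sqrt(4.1232 + 115.322)
= 10.9291 m


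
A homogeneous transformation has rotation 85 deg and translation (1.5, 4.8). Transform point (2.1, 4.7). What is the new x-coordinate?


x' = cos(theta)*px - sin(theta)*py + tx
= 0.0872*2.1 - 0.9962*4.7 + 1.5
= -2.9991


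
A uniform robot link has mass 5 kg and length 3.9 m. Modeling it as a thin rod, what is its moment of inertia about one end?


I = (1/3) * m * L^2
= (1/3) * 5 * 3.9^2
= 0.333333 * 5 * 15.21
= 25.35 kg*m^2


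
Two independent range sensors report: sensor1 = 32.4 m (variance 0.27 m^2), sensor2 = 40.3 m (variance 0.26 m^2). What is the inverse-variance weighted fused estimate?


w1 = (1/var1) / (1/var1 + 1/var2)
   = 3.7037 / (3.7037 + 3.8462) = 0.4906
w2 = 1 - w1 = 0.5094
fused = w1*s1 + w2*s2 = 15.8943 + 20.5302
= 36.4245 m


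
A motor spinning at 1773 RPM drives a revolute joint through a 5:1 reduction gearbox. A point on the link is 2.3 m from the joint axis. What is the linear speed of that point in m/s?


omega_motor = 1773 * 2*pi/60 = 185.6681 rad/s
omega_joint = omega_motor / 5 = 37.1336 rad/s
v = omega_joint * r = 37.1336 * 2.3
= 85.4073 m/s


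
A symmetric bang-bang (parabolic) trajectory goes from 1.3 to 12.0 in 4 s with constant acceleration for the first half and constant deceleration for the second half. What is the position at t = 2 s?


Symmetric rest-to-rest: each phase covers (pf-p0)/2 in time T/2. 0.5*a*(T/2)^2 = (pf-p0)/2 => a = 4*(pf-p0)/T^2
a = 4*(12.0-1.3)/4^2 = 2.675
t = 2 is in the acceleration phase (t <= T/2).
p = p0 + 0.5*a*t^2 = 1.3 + 0.5*2.675*2^2
= 6.65


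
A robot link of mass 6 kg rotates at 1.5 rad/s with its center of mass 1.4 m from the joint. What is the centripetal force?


F = m * omega^2 * r
= 6 * 1.5^2 * 1.4
= 6 * 2.25 * 1.4
= 18.9 N


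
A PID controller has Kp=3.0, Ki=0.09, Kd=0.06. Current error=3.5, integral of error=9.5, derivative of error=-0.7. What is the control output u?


u = Kp*e + Ki*int(e) + Kd*de/dt
= 3.0*3.5 + 0.09*9.5 + 0.06*(-0.7)
= 10.5 + 0.855 + -0.042
= 11.313


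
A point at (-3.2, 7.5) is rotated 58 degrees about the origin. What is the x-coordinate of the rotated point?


x' = x*cos(theta) - y*sin(theta)
cos(58 deg) = 0.5299, sin(58 deg) = 0.848
x' = -3.2 * 0.5299 - 7.5 * 0.848
= -1.6957 - 6.3604
= -8.0561


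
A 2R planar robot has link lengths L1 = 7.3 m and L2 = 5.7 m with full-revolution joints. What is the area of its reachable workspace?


r_max = L1 + L2 = 13.0 m
r_min = |L1 - L2| = 1.6 m
Area = pi*(r_max^2 - r_min^2)
= pi*(169.0 - 2.56)
= pi * 166.44
= 522.8867 m^2


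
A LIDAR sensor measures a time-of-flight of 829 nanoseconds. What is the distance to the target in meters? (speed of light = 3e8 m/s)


tof = 829 ns = 8.29e-07 s
dist = c * tof / 2
= 3e8 * 8.29e-07 / 2
= 124.35 m


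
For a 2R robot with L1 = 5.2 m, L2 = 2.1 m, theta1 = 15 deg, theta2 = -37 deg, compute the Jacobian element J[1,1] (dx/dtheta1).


J[1,1] = -L1*sin(t1) - L2*sin(t1+t2)
= -5.2*sin(15) - 2.1*sin(-22)
= -0.5592


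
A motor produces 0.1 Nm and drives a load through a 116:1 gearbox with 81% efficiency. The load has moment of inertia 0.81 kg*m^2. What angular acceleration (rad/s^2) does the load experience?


tau_out = tau_motor * N * eta
= 0.1 * 116 * 0.81 = 9.396 Nm
alpha = tau_out / I = 9.396 / 0.81
= 11.6 rad/s^2


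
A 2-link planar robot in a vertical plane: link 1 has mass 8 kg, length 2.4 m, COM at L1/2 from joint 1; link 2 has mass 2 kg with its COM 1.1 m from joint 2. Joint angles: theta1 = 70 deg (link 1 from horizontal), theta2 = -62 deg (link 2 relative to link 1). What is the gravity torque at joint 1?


Horizontal distance from joint 1 to link-1 COM:
  x_c1 = (L1/2)*cos(t1) = 1.2 * 0.342 = 0.4104 m
Horizontal distance from joint 1 to link-2 COM:
  x_c2 = L1*cos(t1) + Lc2*cos(t1+t2)
       = 2.4*0.342 + 1.1*0.9903 = 1.9101 m
tau1 = m1*g*x_c1 + m2*g*x_c2
     = 8*9.81*0.4104 + 2*9.81*1.9101
     = 32.2101 + 37.477
     = 69.6871 Nm


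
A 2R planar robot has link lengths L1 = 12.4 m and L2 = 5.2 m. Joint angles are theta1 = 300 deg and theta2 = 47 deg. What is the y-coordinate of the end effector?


Convert angles to radians: theta1 = 5.236, theta2 = 0.8203
y = L1*sin(theta1) + L2*sin(theta1+theta2)
y = -10.7387 + -1.1697
y = -11.9085


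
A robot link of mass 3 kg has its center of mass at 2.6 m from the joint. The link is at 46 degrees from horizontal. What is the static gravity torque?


tau = m*g*L*cos(angle)
= 3 * 9.81 * 2.6 * cos(46 deg)
= 3 * 9.81 * 2.6 * 0.6947
= 53.1539 Nm


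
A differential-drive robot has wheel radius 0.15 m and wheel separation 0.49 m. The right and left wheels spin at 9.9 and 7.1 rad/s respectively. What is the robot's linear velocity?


vR = r*wR = 0.15*9.9 = 1.485 m/s
vL = r*wL = 0.15*7.1 = 1.065 m/s
v = (vR+vL)/2 = 1.275 m/s
omega = (vR-vL)/L = 0.8571 rad/s
linear velocity = 1.275 m/s


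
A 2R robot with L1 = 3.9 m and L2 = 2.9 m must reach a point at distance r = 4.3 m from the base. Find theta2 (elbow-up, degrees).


cos(theta2) = (r^2 - L1^2 - L2^2) / (2*L1*L2)
cos(theta2) = (18.49 - 15.21 - 8.41) / 22.62
cos(theta2) = -0.22679
theta2 = 103.1082 degrees


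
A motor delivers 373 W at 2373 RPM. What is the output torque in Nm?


omega = 2373 * 2*pi/60 = 248.5 rad/s
tau = P / omega = 373 / 248.5
= 1.501 Nm


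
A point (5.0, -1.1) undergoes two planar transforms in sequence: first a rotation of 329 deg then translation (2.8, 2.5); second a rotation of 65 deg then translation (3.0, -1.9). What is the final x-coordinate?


After transform 1:
x1 = cos(329)*5.0 - sin(329)*-1.1 + 2.8 = 6.5193
y1 = sin(329)*5.0 + cos(329)*-1.1 + 2.5 = -1.0181
After transform 2:
x2 = cos(65)*6.5193 - sin(65)*-1.0181 + 3.0
= 6.6779


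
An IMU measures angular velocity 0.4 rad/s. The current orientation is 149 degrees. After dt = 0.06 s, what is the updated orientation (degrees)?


delta_theta = w * dt = 0.4 * 0.06 = 0.024 rad
= 1.3751 deg
theta_new = 149 + 1.3751 = 150.3751 deg


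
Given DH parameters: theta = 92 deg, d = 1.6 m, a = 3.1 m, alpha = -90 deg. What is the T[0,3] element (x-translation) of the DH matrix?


T[0,3] = a * cos(theta)
= 3.1 * cos(92 deg)
= 3.1 * -0.0349
= -0.1082


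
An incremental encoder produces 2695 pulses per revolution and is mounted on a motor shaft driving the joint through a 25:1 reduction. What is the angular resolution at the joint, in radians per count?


counts per rev = 2695
effective counts at joint = 2695 * 25 = 67375
resolution = 2*pi / 67375
= 9.3257e-05 rad/count


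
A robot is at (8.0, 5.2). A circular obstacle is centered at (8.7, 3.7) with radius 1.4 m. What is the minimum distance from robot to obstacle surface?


center_dist = sqrt((8.0-8.7)^2 + (5.2-3.7)^2)
= sqrt(0.49 + 2.25)
= 1.6553
min_dist = center_dist - radius = 1.6553 - 1.4 = 0.2553 m


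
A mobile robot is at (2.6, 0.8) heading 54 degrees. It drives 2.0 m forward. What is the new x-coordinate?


x_new = x0 + d*cos(theta)
= 2.6 + 2.0*cos(54)
= 2.6 + 1.1756
= 3.7756


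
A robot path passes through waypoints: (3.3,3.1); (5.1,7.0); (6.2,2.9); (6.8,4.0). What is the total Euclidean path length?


Segment lengths:
  seg1 = sqrt((1.8)^2 + (3.9)^2) = 4.2953
  seg2 = sqrt((1.1)^2 + (-4.1)^2) = 4.245
  seg3 = sqrt((0.6)^2 + (1.1)^2) = 1.253
Total = 9.7933


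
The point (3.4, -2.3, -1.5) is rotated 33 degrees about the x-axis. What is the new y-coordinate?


Rotation about x-axis: y' = y*cos(theta) - z*sin(theta)
= -2.3 * 0.8387 - -1.5 * 0.5446
= -1.112


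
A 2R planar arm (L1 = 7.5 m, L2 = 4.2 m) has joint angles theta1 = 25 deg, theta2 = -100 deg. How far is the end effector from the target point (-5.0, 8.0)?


End effector via forward kinematics:
x = L1*cos(t1) + L2*cos(t1+t2) = 7.8843
y = L1*sin(t1) + L2*sin(t1+t2) = -0.8873
Distance to target:
d = sqrt((-5.0 - 7.8843)^2 + (8.0 - -0.8873)^2)
= sqrt(166.0064 + 78.9832)
= 15.6521 m


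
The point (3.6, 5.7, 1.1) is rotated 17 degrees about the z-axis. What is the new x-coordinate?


Rotation about z-axis: x' = x*cos(theta) - y*sin(theta)
= 3.6 * 0.9563 - 5.7 * 0.2924
= 1.7762


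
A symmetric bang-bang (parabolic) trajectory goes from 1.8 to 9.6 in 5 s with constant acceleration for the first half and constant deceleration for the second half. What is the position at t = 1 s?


Symmetric rest-to-rest: each phase covers (pf-p0)/2 in time T/2. 0.5*a*(T/2)^2 = (pf-p0)/2 => a = 4*(pf-p0)/T^2
a = 4*(9.6-1.8)/5^2 = 1.248
t = 1 is in the acceleration phase (t <= T/2).
p = p0 + 0.5*a*t^2 = 1.8 + 0.5*1.248*1^2
= 2.424


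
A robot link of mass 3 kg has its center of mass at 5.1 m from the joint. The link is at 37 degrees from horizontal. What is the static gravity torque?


tau = m*g*L*cos(angle)
= 3 * 9.81 * 5.1 * cos(37 deg)
= 3 * 9.81 * 5.1 * 0.7986
= 119.8696 Nm


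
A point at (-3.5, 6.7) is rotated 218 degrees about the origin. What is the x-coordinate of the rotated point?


x' = x*cos(theta) - y*sin(theta)
cos(218 deg) = -0.788, sin(218 deg) = -0.6157
x' = -3.5 * -0.788 - 6.7 * -0.6157
= 2.758 - -4.1249
= 6.883


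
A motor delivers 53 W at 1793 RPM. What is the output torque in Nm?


omega = 1793 * 2*pi/60 = 187.7625 rad/s
tau = P / omega = 53 / 187.7625
= 0.2823 Nm


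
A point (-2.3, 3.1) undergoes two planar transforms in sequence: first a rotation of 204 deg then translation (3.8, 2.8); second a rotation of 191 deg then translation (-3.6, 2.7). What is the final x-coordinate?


After transform 1:
x1 = cos(204)*-2.3 - sin(204)*3.1 + 3.8 = 7.162
y1 = sin(204)*-2.3 + cos(204)*3.1 + 2.8 = 0.9035
After transform 2:
x2 = cos(191)*7.162 - sin(191)*0.9035 + -3.6
= -10.4581


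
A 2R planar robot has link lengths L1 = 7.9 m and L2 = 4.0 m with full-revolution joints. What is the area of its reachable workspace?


r_max = L1 + L2 = 11.9 m
r_min = |L1 - L2| = 3.9 m
Area = pi*(r_max^2 - r_min^2)
= pi*(141.61 - 15.21)
= pi * 126.4
= 397.0973 m^2


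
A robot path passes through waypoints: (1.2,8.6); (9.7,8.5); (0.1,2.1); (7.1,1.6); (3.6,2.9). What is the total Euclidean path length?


Segment lengths:
  seg1 = sqrt((8.5)^2 + (-0.1)^2) = 8.5006
  seg2 = sqrt((-9.6)^2 + (-6.4)^2) = 11.5378
  seg3 = sqrt((7.0)^2 + (-0.5)^2) = 7.0178
  seg4 = sqrt((-3.5)^2 + (1.3)^2) = 3.7336
Total = 30.7898


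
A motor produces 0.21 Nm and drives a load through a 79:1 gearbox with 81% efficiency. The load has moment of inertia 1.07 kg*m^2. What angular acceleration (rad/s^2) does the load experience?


tau_out = tau_motor * N * eta
= 0.21 * 79 * 0.81 = 13.4379 Nm
alpha = tau_out / I = 13.4379 / 1.07
= 12.5588 rad/s^2


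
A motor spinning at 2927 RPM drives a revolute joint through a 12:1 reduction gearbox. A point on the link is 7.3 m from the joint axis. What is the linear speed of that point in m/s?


omega_motor = 2927 * 2*pi/60 = 306.5147 rad/s
omega_joint = omega_motor / 12 = 25.5429 rad/s
v = omega_joint * r = 25.5429 * 7.3
= 186.4631 m/s


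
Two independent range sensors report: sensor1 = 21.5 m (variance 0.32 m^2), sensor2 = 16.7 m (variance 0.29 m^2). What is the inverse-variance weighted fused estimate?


w1 = (1/var1) / (1/var1 + 1/var2)
   = 3.125 / (3.125 + 3.4483) = 0.4754
w2 = 1 - w1 = 0.5246
fused = w1*s1 + w2*s2 = 10.2213 + 8.7607
= 18.982 m


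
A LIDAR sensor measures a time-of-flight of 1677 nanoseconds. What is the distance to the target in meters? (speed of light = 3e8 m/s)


tof = 1677 ns = 1.677e-06 s
dist = c * tof / 2
= 3e8 * 1.677e-06 / 2
= 251.55 m


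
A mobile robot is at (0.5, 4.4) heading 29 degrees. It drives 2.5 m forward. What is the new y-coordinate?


y_new = y0 + d*sin(theta)
= 4.4 + 2.5*sin(29)
= 4.4 + 1.212
= 5.612


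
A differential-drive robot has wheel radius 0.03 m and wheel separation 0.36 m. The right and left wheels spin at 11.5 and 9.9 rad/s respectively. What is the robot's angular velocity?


vR = r*wR = 0.03*11.5 = 0.345 m/s
vL = r*wL = 0.03*9.9 = 0.297 m/s
v = (vR+vL)/2 = 0.321 m/s
omega = (vR-vL)/L = 0.1333 rad/s
angular velocity = 0.1333 rad/s


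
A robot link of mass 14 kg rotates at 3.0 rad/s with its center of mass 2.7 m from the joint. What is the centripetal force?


F = m * omega^2 * r
= 14 * 3.0^2 * 2.7
= 14 * 9.0 * 2.7
= 340.2 N


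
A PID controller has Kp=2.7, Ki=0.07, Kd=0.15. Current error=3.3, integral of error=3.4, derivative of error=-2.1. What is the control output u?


u = Kp*e + Ki*int(e) + Kd*de/dt
= 2.7*3.3 + 0.07*3.4 + 0.15*(-2.1)
= 8.91 + 0.238 + -0.315
= 8.833


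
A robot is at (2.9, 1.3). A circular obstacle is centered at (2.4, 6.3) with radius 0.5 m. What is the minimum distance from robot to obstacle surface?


center_dist = sqrt((2.9-2.4)^2 + (1.3-6.3)^2)
= sqrt(0.25 + 25.0)
= 5.0249
min_dist = center_dist - radius = 5.0249 - 0.5 = 4.5249 m


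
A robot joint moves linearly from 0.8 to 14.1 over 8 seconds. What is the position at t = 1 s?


s = t/T = 1/8 = 0.125
p(t) = p0 + (pf-p0)*s
= 0.8 + (14.1 - 0.8) * 0.125
= 2.4625


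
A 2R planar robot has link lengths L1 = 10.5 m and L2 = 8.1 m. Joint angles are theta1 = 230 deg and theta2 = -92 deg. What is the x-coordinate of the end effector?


Convert angles to radians: theta1 = 4.0143, theta2 = -1.6057
x = L1*cos(theta1) + L2*cos(theta1+theta2)
x = -6.7493 + -6.0195
x = -12.7687


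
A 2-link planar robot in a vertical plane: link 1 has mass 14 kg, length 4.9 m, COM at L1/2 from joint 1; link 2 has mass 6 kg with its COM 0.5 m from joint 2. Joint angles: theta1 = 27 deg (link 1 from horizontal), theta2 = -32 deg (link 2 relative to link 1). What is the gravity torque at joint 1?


Horizontal distance from joint 1 to link-1 COM:
  x_c1 = (L1/2)*cos(t1) = 2.45 * 0.891 = 2.183 m
Horizontal distance from joint 1 to link-2 COM:
  x_c2 = L1*cos(t1) + Lc2*cos(t1+t2)
       = 4.9*0.891 + 0.5*0.9962 = 4.864 m
tau1 = m1*g*x_c1 + m2*g*x_c2
     = 14*9.81*2.183 + 6*9.81*4.864
     = 299.8085 + 286.2968
     = 586.1053 Nm


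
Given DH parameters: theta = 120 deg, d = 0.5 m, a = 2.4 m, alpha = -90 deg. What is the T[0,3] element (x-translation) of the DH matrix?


T[0,3] = a * cos(theta)
= 2.4 * cos(120 deg)
= 2.4 * -0.5
= -1.2


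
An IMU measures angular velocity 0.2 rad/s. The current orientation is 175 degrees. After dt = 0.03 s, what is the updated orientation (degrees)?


delta_theta = w * dt = 0.2 * 0.03 = 0.006 rad
= 0.3438 deg
theta_new = 175 + 0.3438 = 175.3438 deg


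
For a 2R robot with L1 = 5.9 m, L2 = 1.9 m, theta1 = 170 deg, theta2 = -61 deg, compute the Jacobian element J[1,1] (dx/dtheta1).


J[1,1] = -L1*sin(t1) - L2*sin(t1+t2)
= -5.9*sin(170) - 1.9*sin(109)
= -2.821


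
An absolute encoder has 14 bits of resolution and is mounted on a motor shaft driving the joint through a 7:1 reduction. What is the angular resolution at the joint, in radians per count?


counts = 2^14 = 16384
effective counts at joint = 16384 * 7 = 114688
resolution = 2*pi / 114688
= 5.4785e-05 rad/count


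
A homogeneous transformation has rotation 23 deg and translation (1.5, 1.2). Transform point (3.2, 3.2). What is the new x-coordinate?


x' = cos(theta)*px - sin(theta)*py + tx
= 0.9205*3.2 - 0.3907*3.2 + 1.5
= 3.1953


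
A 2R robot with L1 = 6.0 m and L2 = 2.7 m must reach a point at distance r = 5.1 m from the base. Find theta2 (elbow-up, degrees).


cos(theta2) = (r^2 - L1^2 - L2^2) / (2*L1*L2)
cos(theta2) = (26.01 - 36.0 - 7.29) / 32.4
cos(theta2) = -0.533333
theta2 = 122.231 degrees


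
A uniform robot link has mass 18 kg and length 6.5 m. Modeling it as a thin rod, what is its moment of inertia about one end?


I = (1/3) * m * L^2
= (1/3) * 18 * 6.5^2
= 0.333333 * 18 * 42.25
= 253.5 kg*m^2


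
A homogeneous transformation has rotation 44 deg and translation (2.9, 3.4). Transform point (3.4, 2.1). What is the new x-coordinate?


x' = cos(theta)*px - sin(theta)*py + tx
= 0.7193*3.4 - 0.6947*2.1 + 2.9
= 3.887


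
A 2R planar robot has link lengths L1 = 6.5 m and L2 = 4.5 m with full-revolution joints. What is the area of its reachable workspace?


r_max = L1 + L2 = 11.0 m
r_min = |L1 - L2| = 2.0 m
Area = pi*(r_max^2 - r_min^2)
= pi*(121.0 - 4.0)
= pi * 117.0
= 367.5663 m^2


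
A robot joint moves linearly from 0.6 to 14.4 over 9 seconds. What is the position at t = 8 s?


s = t/T = 8/9 = 0.8889
p(t) = p0 + (pf-p0)*s
= 0.6 + (14.4 - 0.6) * 0.8889
= 12.8667


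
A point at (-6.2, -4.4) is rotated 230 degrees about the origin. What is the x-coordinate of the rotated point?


x' = x*cos(theta) - y*sin(theta)
cos(230 deg) = -0.6428, sin(230 deg) = -0.766
x' = -6.2 * -0.6428 - -4.4 * -0.766
= 3.9853 - 3.3706
= 0.6147


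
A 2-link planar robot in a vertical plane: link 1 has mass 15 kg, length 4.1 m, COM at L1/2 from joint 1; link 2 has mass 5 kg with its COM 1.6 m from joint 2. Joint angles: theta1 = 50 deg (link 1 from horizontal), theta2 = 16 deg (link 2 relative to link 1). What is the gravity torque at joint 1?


Horizontal distance from joint 1 to link-1 COM:
  x_c1 = (L1/2)*cos(t1) = 2.05 * 0.6428 = 1.3177 m
Horizontal distance from joint 1 to link-2 COM:
  x_c2 = L1*cos(t1) + Lc2*cos(t1+t2)
       = 4.1*0.6428 + 1.6*0.4067 = 3.2862 m
tau1 = m1*g*x_c1 + m2*g*x_c2
     = 15*9.81*1.3177 + 5*9.81*3.2862
     = 193.9017 + 161.1885
     = 355.0902 Nm


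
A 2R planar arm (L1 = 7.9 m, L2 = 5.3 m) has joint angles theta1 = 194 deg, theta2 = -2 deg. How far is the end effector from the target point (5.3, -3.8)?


End effector via forward kinematics:
x = L1*cos(t1) + L2*cos(t1+t2) = -12.8495
y = L1*sin(t1) + L2*sin(t1+t2) = -3.0131
Distance to target:
d = sqrt((5.3 - -12.8495)^2 + (-3.8 - -3.0131)^2)
= sqrt(329.405 + 0.6192)
= 18.1666 m


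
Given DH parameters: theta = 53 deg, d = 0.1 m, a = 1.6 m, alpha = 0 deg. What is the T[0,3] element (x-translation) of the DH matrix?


T[0,3] = a * cos(theta)
= 1.6 * cos(53 deg)
= 1.6 * 0.6018
= 0.9629


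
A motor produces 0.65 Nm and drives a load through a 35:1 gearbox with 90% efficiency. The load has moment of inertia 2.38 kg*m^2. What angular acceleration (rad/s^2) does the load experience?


tau_out = tau_motor * N * eta
= 0.65 * 35 * 0.9 = 20.475 Nm
alpha = tau_out / I = 20.475 / 2.38
= 8.6029 rad/s^2


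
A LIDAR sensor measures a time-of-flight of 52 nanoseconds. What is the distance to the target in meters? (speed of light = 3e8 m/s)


tof = 52 ns = 5.2e-08 s
dist = c * tof / 2
= 3e8 * 5.2e-08 / 2
= 7.8 m


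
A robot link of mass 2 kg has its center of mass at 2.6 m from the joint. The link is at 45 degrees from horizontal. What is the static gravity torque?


tau = m*g*L*cos(angle)
= 2 * 9.81 * 2.6 * cos(45 deg)
= 2 * 9.81 * 2.6 * 0.7071
= 36.0709 Nm


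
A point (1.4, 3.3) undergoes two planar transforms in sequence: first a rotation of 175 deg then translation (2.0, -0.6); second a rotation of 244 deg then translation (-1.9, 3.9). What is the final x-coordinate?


After transform 1:
x1 = cos(175)*1.4 - sin(175)*3.3 + 2.0 = 0.3177
y1 = sin(175)*1.4 + cos(175)*3.3 + -0.6 = -3.7654
After transform 2:
x2 = cos(244)*0.3177 - sin(244)*-3.7654 + -1.9
= -5.4236


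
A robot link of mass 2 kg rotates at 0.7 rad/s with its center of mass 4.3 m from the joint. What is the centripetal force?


F = m * omega^2 * r
= 2 * 0.7^2 * 4.3
= 2 * 0.49 * 4.3
= 4.214 N


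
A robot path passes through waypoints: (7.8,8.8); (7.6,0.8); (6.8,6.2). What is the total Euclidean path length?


Segment lengths:
  seg1 = sqrt((-0.2)^2 + (-8.0)^2) = 8.0025
  seg2 = sqrt((-0.8)^2 + (5.4)^2) = 5.4589
Total = 13.4614


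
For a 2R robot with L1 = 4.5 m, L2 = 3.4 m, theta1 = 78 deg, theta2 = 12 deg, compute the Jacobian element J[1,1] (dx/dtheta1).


J[1,1] = -L1*sin(t1) - L2*sin(t1+t2)
= -4.5*sin(78) - 3.4*sin(90)
= -7.8017


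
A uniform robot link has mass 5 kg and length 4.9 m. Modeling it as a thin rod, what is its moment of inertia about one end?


I = (1/3) * m * L^2
= (1/3) * 5 * 4.9^2
= 0.333333 * 5 * 24.01
= 40.0167 kg*m^2


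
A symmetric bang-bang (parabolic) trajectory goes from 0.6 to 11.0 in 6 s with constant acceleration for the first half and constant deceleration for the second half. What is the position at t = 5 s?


Symmetric rest-to-rest: each phase covers (pf-p0)/2 in time T/2. 0.5*a*(T/2)^2 = (pf-p0)/2 => a = 4*(pf-p0)/T^2
a = 4*(11.0-0.6)/6^2 = 1.1556
t = 5 is in the deceleration phase (t > T/2).
p = pf - 0.5*a*(T-t)^2 = 11.0 - 0.5*1.1556*1^2
= 10.4222


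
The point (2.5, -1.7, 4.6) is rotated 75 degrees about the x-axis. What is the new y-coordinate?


Rotation about x-axis: y' = y*cos(theta) - z*sin(theta)
= -1.7 * 0.2588 - 4.6 * 0.9659
= -4.8833


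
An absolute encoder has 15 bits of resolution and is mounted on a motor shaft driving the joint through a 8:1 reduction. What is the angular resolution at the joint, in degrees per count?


counts = 2^15 = 32768
effective counts at joint = 32768 * 8 = 262144
resolution = 360 / 262144
= 0.0014 deg/count


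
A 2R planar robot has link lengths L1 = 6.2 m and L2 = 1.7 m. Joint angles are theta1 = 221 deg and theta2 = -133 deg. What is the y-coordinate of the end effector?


Convert angles to radians: theta1 = 3.8572, theta2 = -2.3213
y = L1*sin(theta1) + L2*sin(theta1+theta2)
y = -4.0676 + 1.699
y = -2.3686


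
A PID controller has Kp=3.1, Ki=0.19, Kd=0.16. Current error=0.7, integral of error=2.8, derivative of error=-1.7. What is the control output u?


u = Kp*e + Ki*int(e) + Kd*de/dt
= 3.1*0.7 + 0.19*2.8 + 0.16*(-1.7)
= 2.17 + 0.532 + -0.272
= 2.43


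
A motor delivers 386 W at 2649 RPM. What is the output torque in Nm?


omega = 2649 * 2*pi/60 = 277.4026 rad/s
tau = P / omega = 386 / 277.4026
= 1.3915 Nm


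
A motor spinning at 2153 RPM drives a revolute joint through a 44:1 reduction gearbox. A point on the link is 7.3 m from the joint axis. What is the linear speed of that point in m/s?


omega_motor = 2153 * 2*pi/60 = 225.4616 rad/s
omega_joint = omega_motor / 44 = 5.1241 rad/s
v = omega_joint * r = 5.1241 * 7.3
= 37.4061 m/s


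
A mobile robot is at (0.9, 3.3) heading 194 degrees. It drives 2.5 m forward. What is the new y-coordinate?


y_new = y0 + d*sin(theta)
= 3.3 + 2.5*sin(194)
= 3.3 + -0.6048
= 2.6952


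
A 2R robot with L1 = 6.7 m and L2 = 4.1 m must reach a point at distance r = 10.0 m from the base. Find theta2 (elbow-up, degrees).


cos(theta2) = (r^2 - L1^2 - L2^2) / (2*L1*L2)
cos(theta2) = (100.0 - 44.89 - 16.81) / 54.94
cos(theta2) = 0.697124
theta2 = 45.8033 degrees


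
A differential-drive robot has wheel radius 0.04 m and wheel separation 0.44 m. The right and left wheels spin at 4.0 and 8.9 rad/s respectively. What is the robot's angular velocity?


vR = r*wR = 0.04*4.0 = 0.16 m/s
vL = r*wL = 0.04*8.9 = 0.356 m/s
v = (vR+vL)/2 = 0.258 m/s
omega = (vR-vL)/L = -0.4455 rad/s
angular velocity = -0.4455 rad/s


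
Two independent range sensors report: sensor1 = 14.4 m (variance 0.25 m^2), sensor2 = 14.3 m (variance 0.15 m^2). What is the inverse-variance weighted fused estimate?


w1 = (1/var1) / (1/var1 + 1/var2)
   = 4.0 / (4.0 + 6.6667) = 0.375
w2 = 1 - w1 = 0.625
fused = w1*s1 + w2*s2 = 5.4 + 8.9375
= 14.3375 m


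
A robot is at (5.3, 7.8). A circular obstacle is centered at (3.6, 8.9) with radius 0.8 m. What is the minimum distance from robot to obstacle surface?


center_dist = sqrt((5.3-3.6)^2 + (7.8-8.9)^2)
= sqrt(2.89 + 1.21)
= 2.0248
min_dist = center_dist - radius = 2.0248 - 0.8 = 1.2248 m


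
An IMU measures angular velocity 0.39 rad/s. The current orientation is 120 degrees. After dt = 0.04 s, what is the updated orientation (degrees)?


delta_theta = w * dt = 0.39 * 0.04 = 0.0156 rad
= 0.8938 deg
theta_new = 120 + 0.8938 = 120.8938 deg


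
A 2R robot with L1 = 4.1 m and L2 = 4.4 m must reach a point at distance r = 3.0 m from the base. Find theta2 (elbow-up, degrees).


cos(theta2) = (r^2 - L1^2 - L2^2) / (2*L1*L2)
cos(theta2) = (9.0 - 16.81 - 19.36) / 36.08
cos(theta2) = -0.753049
theta2 = 138.8552 degrees


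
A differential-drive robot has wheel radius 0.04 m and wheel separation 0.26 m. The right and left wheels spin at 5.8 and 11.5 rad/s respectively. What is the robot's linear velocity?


vR = r*wR = 0.04*5.8 = 0.232 m/s
vL = r*wL = 0.04*11.5 = 0.46 m/s
v = (vR+vL)/2 = 0.346 m/s
omega = (vR-vL)/L = -0.8769 rad/s
linear velocity = 0.346 m/s


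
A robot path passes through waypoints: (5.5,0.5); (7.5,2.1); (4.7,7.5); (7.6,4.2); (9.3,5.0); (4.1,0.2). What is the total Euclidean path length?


Segment lengths:
  seg1 = sqrt((2.0)^2 + (1.6)^2) = 2.5612
  seg2 = sqrt((-2.8)^2 + (5.4)^2) = 6.0828
  seg3 = sqrt((2.9)^2 + (-3.3)^2) = 4.3932
  seg4 = sqrt((1.7)^2 + (0.8)^2) = 1.8788
  seg5 = sqrt((-5.2)^2 + (-4.8)^2) = 7.0767
Total = 21.9927


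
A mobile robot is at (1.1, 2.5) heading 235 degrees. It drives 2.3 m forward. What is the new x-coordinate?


x_new = x0 + d*cos(theta)
= 1.1 + 2.3*cos(235)
= 1.1 + -1.3192
= -0.2192


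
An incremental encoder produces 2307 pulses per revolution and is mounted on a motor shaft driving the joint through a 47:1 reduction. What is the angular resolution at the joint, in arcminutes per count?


counts per rev = 2307
effective counts at joint = 2307 * 47 = 108429
resolution = 360*60 / 108429
= 0.1992 arcmin/count


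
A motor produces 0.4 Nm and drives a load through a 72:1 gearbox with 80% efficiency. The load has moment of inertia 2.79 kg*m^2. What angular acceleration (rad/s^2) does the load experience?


tau_out = tau_motor * N * eta
= 0.4 * 72 * 0.8 = 23.04 Nm
alpha = tau_out / I = 23.04 / 2.79
= 8.2581 rad/s^2


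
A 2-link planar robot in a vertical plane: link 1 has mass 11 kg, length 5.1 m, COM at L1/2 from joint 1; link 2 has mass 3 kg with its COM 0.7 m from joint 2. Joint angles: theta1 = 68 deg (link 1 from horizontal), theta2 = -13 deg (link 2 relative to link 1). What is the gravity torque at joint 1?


Horizontal distance from joint 1 to link-1 COM:
  x_c1 = (L1/2)*cos(t1) = 2.55 * 0.3746 = 0.9552 m
Horizontal distance from joint 1 to link-2 COM:
  x_c2 = L1*cos(t1) + Lc2*cos(t1+t2)
       = 5.1*0.3746 + 0.7*0.5736 = 2.312 m
tau1 = m1*g*x_c1 + m2*g*x_c2
     = 11*9.81*0.9552 + 3*9.81*2.312
     = 103.0807 + 68.0421
     = 171.1228 Nm


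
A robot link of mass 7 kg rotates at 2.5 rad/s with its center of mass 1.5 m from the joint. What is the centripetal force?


F = m * omega^2 * r
= 7 * 2.5^2 * 1.5
= 7 * 6.25 * 1.5
= 65.625 N


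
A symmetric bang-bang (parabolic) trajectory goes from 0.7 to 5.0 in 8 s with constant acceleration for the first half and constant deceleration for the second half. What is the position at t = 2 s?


Symmetric rest-to-rest: each phase covers (pf-p0)/2 in time T/2. 0.5*a*(T/2)^2 = (pf-p0)/2 => a = 4*(pf-p0)/T^2
a = 4*(5.0-0.7)/8^2 = 0.2687
t = 2 is in the acceleration phase (t <= T/2).
p = p0 + 0.5*a*t^2 = 0.7 + 0.5*0.2687*2^2
= 1.2375
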